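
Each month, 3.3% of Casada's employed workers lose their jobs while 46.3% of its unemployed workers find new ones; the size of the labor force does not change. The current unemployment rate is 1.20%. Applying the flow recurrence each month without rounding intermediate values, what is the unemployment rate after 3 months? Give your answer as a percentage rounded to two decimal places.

With a fixed labor force, u_{t+1} = u_t + s·(1−u_t) − f·u_t = u_t·(1−s−f) + s.
Here 1−s−f = 0.504 and s = 0.033.
u_1 = 0.012000 × 0.504 + 0.033 = 0.039048.
u_2 = 0.039048 × 0.504 + 0.033 = 0.052680.
u_3 = 0.052680 × 0.504 + 0.033 = 0.059551.

Unemployment rate after three months ≈ 5.96%.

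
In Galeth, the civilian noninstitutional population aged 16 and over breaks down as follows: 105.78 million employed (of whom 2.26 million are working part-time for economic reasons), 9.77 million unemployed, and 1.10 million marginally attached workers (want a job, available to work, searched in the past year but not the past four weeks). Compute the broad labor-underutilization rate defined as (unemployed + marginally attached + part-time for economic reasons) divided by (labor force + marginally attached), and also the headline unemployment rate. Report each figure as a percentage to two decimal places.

Broad underutilization rate ≈ 11.26%; headline unemployment rate ≈ 8.46%.

Labor force = 105.78 + 9.77 = 115.55 million.
Numerator = 9.77 + 1.10 + 2.26 = 13.13 million.
Denominator = 115.55 + 1.10 = 116.65 million.
Broad rate = 13.13 / 116.65 = 11.26%.
Headline unemployment rate = 9.77 / 115.55 = 8.46%.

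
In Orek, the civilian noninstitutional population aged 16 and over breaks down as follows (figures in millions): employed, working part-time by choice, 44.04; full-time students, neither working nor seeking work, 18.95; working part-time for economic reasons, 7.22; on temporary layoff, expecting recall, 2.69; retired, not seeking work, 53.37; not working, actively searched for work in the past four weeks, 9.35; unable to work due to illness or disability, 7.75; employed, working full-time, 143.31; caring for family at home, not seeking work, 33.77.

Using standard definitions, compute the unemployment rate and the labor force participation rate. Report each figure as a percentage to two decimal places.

Employed = 44.04 + 7.22 + 143.31 = 194.57 million (anyone who worked, including part-time for economic reasons, counts as employed).
Unemployed = 2.69 + 9.35 = 12.04 million (jobless and actively searching, or on temporary layoff).
Labor force = 194.57 + 12.04 = 206.61 million.
Not in labor force = 18.95 + 53.37 + 7.75 + 33.77 = 113.84 million (those not working and not actively searching are outside the labor force).
Civilian working-age population = 206.61 + 113.84 = 320.45 million.
Unemployment rate = 12.04 / 206.61 = 5.83%.
Labor force participation rate = 206.61 / 320.45 = 64.47%.

Unemployment rate ≈ 5.83%; labor force participation rate ≈ 64.47%.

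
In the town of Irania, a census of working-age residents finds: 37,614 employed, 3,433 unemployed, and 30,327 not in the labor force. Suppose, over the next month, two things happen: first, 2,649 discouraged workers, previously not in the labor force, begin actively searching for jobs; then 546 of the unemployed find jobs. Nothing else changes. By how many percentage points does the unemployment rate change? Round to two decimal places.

Initially, labor force = 37,614 + 3,433 = 41,047, so u = 3,433/41,047 = 8.36%.
After the first change, unemployed and labor force both rise by 2,649 → E = 37,614, U = 6,082, labor force = 43,696.
After the second change, unemployed falls and employed rises by 546; labor force unchanged → E = 38,160, U = 5,536, labor force = 43,696.
New unemployment rate = 5,536 / 43,696 = 12.67%.
Change = 12.67% − 8.36% = +4.31 percentage points.

The unemployment rate changes by +4.31 percentage points.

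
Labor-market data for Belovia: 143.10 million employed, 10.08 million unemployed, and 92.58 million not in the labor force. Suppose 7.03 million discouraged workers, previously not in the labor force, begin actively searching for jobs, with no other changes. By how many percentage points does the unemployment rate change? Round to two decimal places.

The unemployment rate changes by +4.10 percentage points.

Initially, labor force = 143.10 + 10.08 = 153.18 million, so u = 10.08/153.18 = 6.58%.
After the change, unemployed and labor force both rise by 7.03 → E = 143.10, U = 17.11, labor force = 160.21 million.
New unemployment rate = 17.11 / 160.21 = 10.68%.
Change = 10.68% − 6.58% = +4.10 percentage points.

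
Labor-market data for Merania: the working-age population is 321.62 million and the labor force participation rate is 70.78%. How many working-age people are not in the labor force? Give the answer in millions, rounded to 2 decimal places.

Share not in the labor force = 1 − 0.7078 = 0.2922.
Not in labor force = 0.2922 × 321.62 ≈ 93.98 million.

About 93.98 million are not in the labor force.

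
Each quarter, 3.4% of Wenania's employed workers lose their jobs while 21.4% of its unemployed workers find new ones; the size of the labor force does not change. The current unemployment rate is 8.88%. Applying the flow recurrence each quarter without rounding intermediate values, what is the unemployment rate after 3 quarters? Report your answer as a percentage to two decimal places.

Unemployment rate after three quarters ≈ 11.66%.

With a fixed labor force, u_{t+1} = u_t + s·(1−u_t) − f·u_t = u_t·(1−s−f) + s.
Here 1−s−f = 0.752 and s = 0.034.
u_1 = 0.088800 × 0.752 + 0.034 = 0.100778.
u_2 = 0.100778 × 0.752 + 0.034 = 0.109785.
u_3 = 0.109785 × 0.752 + 0.034 = 0.116558.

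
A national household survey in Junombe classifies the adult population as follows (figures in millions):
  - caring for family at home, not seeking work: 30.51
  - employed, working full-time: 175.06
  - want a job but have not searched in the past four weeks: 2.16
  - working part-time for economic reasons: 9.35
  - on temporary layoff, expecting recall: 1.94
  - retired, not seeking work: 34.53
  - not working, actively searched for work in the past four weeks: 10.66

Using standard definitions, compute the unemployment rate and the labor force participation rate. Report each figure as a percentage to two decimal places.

Employed = 175.06 + 9.35 = 184.41 million (anyone who worked, including part-time for economic reasons, counts as employed).
Unemployed = 1.94 + 10.66 = 12.60 million (jobless and actively searching, or on temporary layoff).
Labor force = 184.41 + 12.60 = 197.01 million.
Not in labor force = 30.51 + 2.16 + 34.53 = 67.20 million (those not working and not actively searching are outside the labor force — including those who want a job but have given up searching).
Civilian working-age population = 197.01 + 67.20 = 264.21 million.
Unemployment rate = 12.60 / 197.01 = 6.40%.
Labor force participation rate = 197.01 / 264.21 = 74.57%.

Unemployment rate ≈ 6.40%; labor force participation rate ≈ 74.57%.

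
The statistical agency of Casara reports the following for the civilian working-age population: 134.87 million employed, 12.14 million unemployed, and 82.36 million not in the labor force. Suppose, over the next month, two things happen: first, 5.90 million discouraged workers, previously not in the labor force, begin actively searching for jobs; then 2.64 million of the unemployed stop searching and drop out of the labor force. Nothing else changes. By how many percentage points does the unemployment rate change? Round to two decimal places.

Initially, labor force = 134.87 + 12.14 = 147.01 million, so u = 12.14/147.01 = 8.26%.
After the first change, unemployed and labor force both rise by 5.90 → E = 134.87, U = 18.04, labor force = 152.91 million.
After the second change, unemployed and labor force both fall by 2.64 → E = 134.87, U = 15.40, labor force = 150.27 million.
New unemployment rate = 15.40 / 150.27 = 10.25%.
Change = 10.25% − 8.26% = +1.99 percentage points.

The unemployment rate changes by +1.99 percentage points.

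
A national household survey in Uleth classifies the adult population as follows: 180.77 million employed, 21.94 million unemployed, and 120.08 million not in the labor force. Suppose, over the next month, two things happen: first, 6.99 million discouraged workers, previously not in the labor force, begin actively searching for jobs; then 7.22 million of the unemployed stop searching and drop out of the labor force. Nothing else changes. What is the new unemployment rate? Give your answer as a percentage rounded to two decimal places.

New unemployment rate ≈ 10.72%.

Initially, labor force = 180.77 + 21.94 = 202.71 million, so u = 21.94/202.71 = 10.82%.
After the first change, unemployed and labor force both rise by 6.99 → E = 180.77, U = 28.93, labor force = 209.70 million.
After the second change, unemployed and labor force both fall by 7.22 → E = 180.77, U = 21.71, labor force = 202.48 million.
New unemployment rate = 21.71 / 202.48 = 10.72%.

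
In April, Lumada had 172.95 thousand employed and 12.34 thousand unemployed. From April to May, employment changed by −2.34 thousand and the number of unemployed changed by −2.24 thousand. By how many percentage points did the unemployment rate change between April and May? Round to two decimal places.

The unemployment rate changed by −1.07 percentage points.

April: labor force = 172.95 + 12.34 = 185.29; u = 12.34/185.29 = 6.66%.
May: labor force = 170.61 + 10.10 = 180.71; u = 10.10/180.71 = 5.59%.
Change = 5.59% − 6.66% = −1.07 pp.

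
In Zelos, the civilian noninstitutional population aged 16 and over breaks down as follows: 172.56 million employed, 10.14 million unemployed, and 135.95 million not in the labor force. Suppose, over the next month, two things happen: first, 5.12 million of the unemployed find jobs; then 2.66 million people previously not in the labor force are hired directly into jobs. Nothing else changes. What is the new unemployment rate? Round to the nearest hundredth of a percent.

New unemployment rate ≈ 2.71%.

Initially, labor force = 172.56 + 10.14 = 182.70 million, so u = 10.14/182.70 = 5.55%.
After the first change, unemployed falls and employed rises by 5.12; labor force unchanged → E = 177.68, U = 5.02, labor force = 182.70 million.
After the second change, employed and labor force both rise by 2.66; unemployed unchanged → E = 180.34, U = 5.02, labor force = 185.36 million.
New unemployment rate = 5.02 / 185.36 = 2.71%.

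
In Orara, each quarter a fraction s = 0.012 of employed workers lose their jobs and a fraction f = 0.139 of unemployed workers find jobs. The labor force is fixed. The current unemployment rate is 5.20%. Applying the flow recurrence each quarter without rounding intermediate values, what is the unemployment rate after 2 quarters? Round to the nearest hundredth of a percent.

Unemployment rate after two quarters ≈ 5.97%.

With a fixed labor force, u_{t+1} = u_t + s·(1−u_t) − f·u_t = u_t·(1−s−f) + s.
Here 1−s−f = 0.849 and s = 0.012.
u_1 = 0.052000 × 0.849 + 0.012 = 0.056148.
u_2 = 0.056148 × 0.849 + 0.012 = 0.059670.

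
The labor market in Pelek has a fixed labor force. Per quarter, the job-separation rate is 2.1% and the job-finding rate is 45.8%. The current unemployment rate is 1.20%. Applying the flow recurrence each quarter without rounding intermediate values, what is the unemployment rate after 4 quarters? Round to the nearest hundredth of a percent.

With a fixed labor force, u_{t+1} = u_t + s·(1−u_t) − f·u_t = u_t·(1−s−f) + s.
Here 1−s−f = 0.521 and s = 0.021.
u_1 = 0.012000 × 0.521 + 0.021 = 0.027252.
u_2 = 0.027252 × 0.521 + 0.021 = 0.035198.
u_3 = 0.035198 × 0.521 + 0.021 = 0.039338.
u_4 = 0.039338 × 0.521 + 0.021 = 0.041495.

Unemployment rate after four quarters ≈ 4.15%.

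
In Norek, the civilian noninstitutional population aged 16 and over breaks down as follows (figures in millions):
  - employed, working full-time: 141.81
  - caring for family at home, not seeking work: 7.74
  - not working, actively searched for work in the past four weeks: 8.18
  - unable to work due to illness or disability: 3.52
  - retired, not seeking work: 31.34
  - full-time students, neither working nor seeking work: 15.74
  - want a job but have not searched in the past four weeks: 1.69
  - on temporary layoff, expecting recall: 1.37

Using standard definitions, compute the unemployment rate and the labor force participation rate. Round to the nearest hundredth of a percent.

Employed = 141.81 million.
Unemployed = 8.18 + 1.37 = 9.55 million (jobless and actively searching, or on temporary layoff).
Labor force = 141.81 + 9.55 = 151.36 million.
Not in labor force = 7.74 + 3.52 + 31.34 + 15.74 + 1.69 = 60.03 million (those not working and not actively searching are outside the labor force — including those who want a job but have given up searching).
Civilian working-age population = 151.36 + 60.03 = 211.39 million.
Unemployment rate = 9.55 / 151.36 = 6.31%.
Labor force participation rate = 151.36 / 211.39 = 71.60%.

Unemployment rate ≈ 6.31%; labor force participation rate ≈ 71.60%.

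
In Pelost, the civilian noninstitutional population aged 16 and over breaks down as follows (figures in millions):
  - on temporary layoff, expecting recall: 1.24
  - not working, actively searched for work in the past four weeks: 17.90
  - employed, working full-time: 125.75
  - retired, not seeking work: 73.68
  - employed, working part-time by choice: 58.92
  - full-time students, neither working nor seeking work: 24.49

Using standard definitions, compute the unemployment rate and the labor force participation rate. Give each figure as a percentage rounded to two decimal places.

Unemployment rate ≈ 9.39%; labor force participation rate ≈ 67.49%.

Employed = 125.75 + 58.92 = 184.67 million.
Unemployed = 1.24 + 17.90 = 19.14 million (jobless and actively searching, or on temporary layoff).
Labor force = 184.67 + 19.14 = 203.81 million.
Not in labor force = 73.68 + 24.49 = 98.17 million (those not working and not actively searching are outside the labor force).
Civilian working-age population = 203.81 + 98.17 = 301.98 million.
Unemployment rate = 19.14 / 203.81 = 9.39%.
Labor force participation rate = 203.81 / 301.98 = 67.49%.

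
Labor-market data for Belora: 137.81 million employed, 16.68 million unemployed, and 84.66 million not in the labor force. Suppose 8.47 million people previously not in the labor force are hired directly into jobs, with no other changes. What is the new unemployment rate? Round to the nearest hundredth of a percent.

Initially, labor force = 137.81 + 16.68 = 154.49 million, so u = 16.68/154.49 = 10.80%.
After the change, employed and labor force both rise by 8.47; unemployed unchanged → E = 146.28, U = 16.68, labor force = 162.96 million.
New unemployment rate = 16.68 / 162.96 = 10.24%.

New unemployment rate ≈ 10.24%.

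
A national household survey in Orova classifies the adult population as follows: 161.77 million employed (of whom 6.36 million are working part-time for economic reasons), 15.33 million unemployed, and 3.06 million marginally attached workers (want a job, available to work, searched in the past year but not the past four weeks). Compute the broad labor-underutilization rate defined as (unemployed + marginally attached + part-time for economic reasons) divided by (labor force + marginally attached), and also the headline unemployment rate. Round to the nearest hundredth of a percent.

Labor force = 161.77 + 15.33 = 177.10 million.
Numerator = 15.33 + 3.06 + 6.36 = 24.75 million.
Denominator = 177.10 + 3.06 = 180.16 million.
Broad rate = 24.75 / 180.16 = 13.74%.
Headline unemployment rate = 15.33 / 177.10 = 8.66%.

Broad underutilization rate ≈ 13.74%; headline unemployment rate ≈ 8.66%.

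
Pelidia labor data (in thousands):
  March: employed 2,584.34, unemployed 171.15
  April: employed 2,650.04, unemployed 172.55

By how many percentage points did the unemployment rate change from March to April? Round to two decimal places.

March: labor force = 2,584.34 + 171.15 = 2,755.49; u = 171.15/2,755.49 = 6.21%.
April: labor force = 2,650.04 + 172.55 = 2,822.59; u = 172.55/2,822.59 = 6.11%.
Change = 6.11% − 6.21% = −0.10 pp.

The unemployment rate changed by −0.10 percentage points.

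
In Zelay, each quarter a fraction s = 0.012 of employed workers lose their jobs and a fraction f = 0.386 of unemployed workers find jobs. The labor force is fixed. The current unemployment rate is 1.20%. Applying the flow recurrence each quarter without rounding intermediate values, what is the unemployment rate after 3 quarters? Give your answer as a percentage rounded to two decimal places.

Unemployment rate after three quarters ≈ 2.62%.

With a fixed labor force, u_{t+1} = u_t + s·(1−u_t) − f·u_t = u_t·(1−s−f) + s.
Here 1−s−f = 0.602 and s = 0.012.
u_1 = 0.012000 × 0.602 + 0.012 = 0.019224.
u_2 = 0.019224 × 0.602 + 0.012 = 0.023573.
u_3 = 0.023573 × 0.602 + 0.012 = 0.026191.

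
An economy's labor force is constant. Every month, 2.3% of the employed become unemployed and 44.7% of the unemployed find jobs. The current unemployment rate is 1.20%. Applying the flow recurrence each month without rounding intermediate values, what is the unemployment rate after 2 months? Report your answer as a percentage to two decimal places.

With a fixed labor force, u_{t+1} = u_t + s·(1−u_t) − f·u_t = u_t·(1−s−f) + s.
Here 1−s−f = 0.530 and s = 0.023.
u_1 = 0.012000 × 0.530 + 0.023 = 0.029360.
u_2 = 0.029360 × 0.530 + 0.023 = 0.038561.

Unemployment rate after two months ≈ 3.86%.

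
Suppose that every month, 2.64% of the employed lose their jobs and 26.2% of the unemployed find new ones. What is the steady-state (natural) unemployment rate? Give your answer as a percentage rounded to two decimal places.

At steady state the flows balance: s·E = f·U, so U/(E+U) = s/(s+f).
u* = 2.64 / (2.64 + 26.2) = 2.64 / 28.84 = 9.15%.

Steady-state unemployment rate ≈ 9.15%.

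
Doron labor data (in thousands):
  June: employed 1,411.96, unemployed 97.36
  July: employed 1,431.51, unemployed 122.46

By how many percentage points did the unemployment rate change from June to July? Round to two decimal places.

June: labor force = 1,411.96 + 97.36 = 1,509.32; u = 97.36/1,509.32 = 6.45%.
July: labor force = 1,431.51 + 122.46 = 1,553.97; u = 122.46/1,553.97 = 7.88%.
Change = 7.88% − 6.45% = +1.43 pp.

The unemployment rate changed by +1.43 percentage points.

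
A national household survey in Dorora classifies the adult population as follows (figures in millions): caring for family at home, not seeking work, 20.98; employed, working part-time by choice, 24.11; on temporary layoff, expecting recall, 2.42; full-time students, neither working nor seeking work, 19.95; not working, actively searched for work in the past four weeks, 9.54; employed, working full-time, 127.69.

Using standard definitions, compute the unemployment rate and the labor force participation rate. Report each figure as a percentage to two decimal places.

Employed = 24.11 + 127.69 = 151.80 million.
Unemployed = 2.42 + 9.54 = 11.96 million (jobless and actively searching, or on temporary layoff).
Labor force = 151.80 + 11.96 = 163.76 million.
Not in labor force = 20.98 + 19.95 = 40.93 million (those not working and not actively searching are outside the labor force).
Civilian working-age population = 163.76 + 40.93 = 204.69 million.
Unemployment rate = 11.96 / 163.76 = 7.30%.
Labor force participation rate = 163.76 / 204.69 = 80.00%.

Unemployment rate ≈ 7.30%; labor force participation rate ≈ 80.00%.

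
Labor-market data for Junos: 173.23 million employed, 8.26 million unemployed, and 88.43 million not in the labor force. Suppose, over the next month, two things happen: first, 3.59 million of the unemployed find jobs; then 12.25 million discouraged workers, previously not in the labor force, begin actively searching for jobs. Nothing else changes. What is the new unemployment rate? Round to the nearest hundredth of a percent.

Initially, labor force = 173.23 + 8.26 = 181.49 million, so u = 8.26/181.49 = 4.55%.
After the first change, unemployed falls and employed rises by 3.59; labor force unchanged → E = 176.82, U = 4.67, labor force = 181.49 million.
After the second change, unemployed and labor force both rise by 12.25 → E = 176.82, U = 16.92, labor force = 193.74 million.
New unemployment rate = 16.92 / 193.74 = 8.73%.

New unemployment rate ≈ 8.73%.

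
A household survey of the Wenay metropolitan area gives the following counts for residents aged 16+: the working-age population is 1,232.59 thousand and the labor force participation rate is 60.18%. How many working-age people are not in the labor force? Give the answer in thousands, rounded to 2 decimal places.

Share not in the labor force = 1 − 0.6018 = 0.3982.
Not in labor force = 0.3982 × 1,232.59 ≈ 490.82 thousand.

About 490.82 thousand are not in the labor force.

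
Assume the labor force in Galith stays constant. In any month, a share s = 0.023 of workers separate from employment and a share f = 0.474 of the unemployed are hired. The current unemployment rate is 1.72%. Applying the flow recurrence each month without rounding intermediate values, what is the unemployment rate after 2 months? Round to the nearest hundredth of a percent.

Unemployment rate after two months ≈ 3.89%.

With a fixed labor force, u_{t+1} = u_t + s·(1−u_t) − f·u_t = u_t·(1−s−f) + s.
Here 1−s−f = 0.503 and s = 0.023.
u_1 = 0.017200 × 0.503 + 0.023 = 0.031652.
u_2 = 0.031652 × 0.503 + 0.023 = 0.038921.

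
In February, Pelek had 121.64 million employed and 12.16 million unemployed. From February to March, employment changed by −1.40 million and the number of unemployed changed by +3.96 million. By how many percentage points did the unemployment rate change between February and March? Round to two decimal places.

February: labor force = 121.64 + 12.16 = 133.80; u = 12.16/133.80 = 9.09%.
March: labor force = 120.24 + 16.12 = 136.36; u = 16.12/136.36 = 11.82%.
Change = 11.82% − 9.09% = +2.73 pp.

The unemployment rate changed by +2.73 percentage points.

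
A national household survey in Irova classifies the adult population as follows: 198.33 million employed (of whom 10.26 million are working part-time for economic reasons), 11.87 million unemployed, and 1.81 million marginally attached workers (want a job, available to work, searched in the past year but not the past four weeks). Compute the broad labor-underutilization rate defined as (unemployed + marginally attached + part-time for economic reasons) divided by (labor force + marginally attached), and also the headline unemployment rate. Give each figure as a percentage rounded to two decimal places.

Labor force = 198.33 + 11.87 = 210.20 million.
Numerator = 11.87 + 1.81 + 10.26 = 23.94 million.
Denominator = 210.20 + 1.81 = 212.01 million.
Broad rate = 23.94 / 212.01 = 11.29%.
Headline unemployment rate = 11.87 / 210.20 = 5.65%.

Broad underutilization rate ≈ 11.29%; headline unemployment rate ≈ 5.65%.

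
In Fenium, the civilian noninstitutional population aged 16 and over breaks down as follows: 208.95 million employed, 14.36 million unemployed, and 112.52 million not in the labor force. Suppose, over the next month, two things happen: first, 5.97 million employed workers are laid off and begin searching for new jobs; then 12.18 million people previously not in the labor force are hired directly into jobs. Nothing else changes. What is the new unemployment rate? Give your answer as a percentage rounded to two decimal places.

New unemployment rate ≈ 8.63%.

Initially, labor force = 208.95 + 14.36 = 223.31 million, so u = 14.36/223.31 = 6.43%.
After the first change, employed falls and unemployed rises by 5.97; labor force unchanged → E = 202.98, U = 20.33, labor force = 223.31 million.
After the second change, employed and labor force both rise by 12.18; unemployed unchanged → E = 215.16, U = 20.33, labor force = 235.49 million.
New unemployment rate = 20.33 / 235.49 = 8.63%.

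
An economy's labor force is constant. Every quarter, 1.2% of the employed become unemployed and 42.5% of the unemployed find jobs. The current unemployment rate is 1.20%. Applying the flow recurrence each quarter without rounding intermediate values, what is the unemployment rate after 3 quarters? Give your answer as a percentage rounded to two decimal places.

Unemployment rate after three quarters ≈ 2.47%.

With a fixed labor force, u_{t+1} = u_t + s·(1−u_t) − f·u_t = u_t·(1−s−f) + s.
Here 1−s−f = 0.563 and s = 0.012.
u_1 = 0.012000 × 0.563 + 0.012 = 0.018756.
u_2 = 0.018756 × 0.563 + 0.012 = 0.022560.
u_3 = 0.022560 × 0.563 + 0.012 = 0.024701.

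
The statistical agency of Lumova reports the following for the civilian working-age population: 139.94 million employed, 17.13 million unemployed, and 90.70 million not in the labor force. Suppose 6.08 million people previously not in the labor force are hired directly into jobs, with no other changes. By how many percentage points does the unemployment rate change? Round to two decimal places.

Initially, labor force = 139.94 + 17.13 = 157.07 million, so u = 17.13/157.07 = 10.91%.
After the change, employed and labor force both rise by 6.08; unemployed unchanged → E = 146.02, U = 17.13, labor force = 163.15 million.
New unemployment rate = 17.13 / 163.15 = 10.50%.
Change = 10.50% − 10.91% = −0.41 percentage points.

The unemployment rate changes by −0.41 percentage points.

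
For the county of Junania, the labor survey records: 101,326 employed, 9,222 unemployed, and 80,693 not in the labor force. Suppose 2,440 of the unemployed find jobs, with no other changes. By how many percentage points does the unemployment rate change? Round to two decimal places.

Initially, labor force = 101,326 + 9,222 = 110,548, so u = 9,222/110,548 = 8.34%.
After the change, unemployed falls and employed rises by 2,440; labor force unchanged → E = 103,766, U = 6,782, labor force = 110,548.
New unemployment rate = 6,782 / 110,548 = 6.13%.
Change = 6.13% − 8.34% = −2.21 percentage points.

The unemployment rate changes by −2.21 percentage points.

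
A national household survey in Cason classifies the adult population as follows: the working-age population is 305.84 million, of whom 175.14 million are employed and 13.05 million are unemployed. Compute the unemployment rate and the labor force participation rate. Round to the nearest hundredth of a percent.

Unemployment rate ≈ 6.93%; labor force participation rate ≈ 61.53%.

Labor force = employed + unemployed = 175.14 + 13.05 = 188.19 million.
Unemployment rate = 13.05 / 188.19 = 6.93%.
Labor force participation rate = 188.19 / 305.84 = 61.53%.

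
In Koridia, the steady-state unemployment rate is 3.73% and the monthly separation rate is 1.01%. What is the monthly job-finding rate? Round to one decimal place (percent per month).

From u* = s/(s+f): f = s·(1−u)/u.
f = 1.01 × (1 − 0.0373) / 0.0373 = 0.9723 / 0.0373 ≈ 26.1% per month.

Job-finding rate ≈ 26.1% per month.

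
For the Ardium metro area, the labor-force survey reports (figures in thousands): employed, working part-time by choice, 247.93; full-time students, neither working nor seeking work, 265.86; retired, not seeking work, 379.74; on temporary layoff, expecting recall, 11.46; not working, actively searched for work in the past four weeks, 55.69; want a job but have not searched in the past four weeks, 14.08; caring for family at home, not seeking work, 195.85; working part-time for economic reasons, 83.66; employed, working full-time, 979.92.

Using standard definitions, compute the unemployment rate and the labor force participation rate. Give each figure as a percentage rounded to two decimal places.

Employed = 247.93 + 83.66 + 979.92 = 1,311.51 thousand (anyone who worked, including part-time for economic reasons, counts as employed).
Unemployed = 11.46 + 55.69 = 67.15 thousand (jobless and actively searching, or on temporary layoff).
Labor force = 1,311.51 + 67.15 = 1,378.66 thousand.
Not in labor force = 265.86 + 379.74 + 14.08 + 195.85 = 855.53 thousand (those not working and not actively searching are outside the labor force — including those who want a job but have given up searching).
Civilian working-age population = 1,378.66 + 855.53 = 2,234.19 thousand.
Unemployment rate = 67.15 / 1,378.66 = 4.87%.
Labor force participation rate = 1,378.66 / 2,234.19 = 61.71%.

Unemployment rate ≈ 4.87%; labor force participation rate ≈ 61.71%.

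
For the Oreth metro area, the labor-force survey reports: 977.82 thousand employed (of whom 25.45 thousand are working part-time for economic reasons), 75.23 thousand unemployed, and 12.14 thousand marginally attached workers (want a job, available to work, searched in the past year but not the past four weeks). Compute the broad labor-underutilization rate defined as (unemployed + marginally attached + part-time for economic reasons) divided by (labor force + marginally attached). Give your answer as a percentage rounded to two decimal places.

Labor force = 977.82 + 75.23 = 1,053.05 thousand.
Numerator = 75.23 + 12.14 + 25.45 = 112.82 thousand.
Denominator = 1,053.05 + 12.14 = 1,065.19 thousand.
Broad rate = 112.82 / 1,065.19 = 10.59%.

Broad underutilization rate ≈ 10.59%.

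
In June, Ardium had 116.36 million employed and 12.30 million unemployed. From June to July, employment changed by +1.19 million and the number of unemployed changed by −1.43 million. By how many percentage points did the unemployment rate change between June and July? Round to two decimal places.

The unemployment rate changed by −1.10 percentage points.

June: labor force = 116.36 + 12.30 = 128.66; u = 12.30/128.66 = 9.56%.
July: labor force = 117.55 + 10.87 = 128.42; u = 10.87/128.42 = 8.46%.
Change = 8.46% − 9.56% = −1.10 pp.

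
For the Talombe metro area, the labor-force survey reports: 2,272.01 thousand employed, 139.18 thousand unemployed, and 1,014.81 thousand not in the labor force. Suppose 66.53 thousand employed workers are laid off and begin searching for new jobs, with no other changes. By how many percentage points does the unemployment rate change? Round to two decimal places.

Initially, labor force = 2,272.01 + 139.18 = 2,411.19 thousand, so u = 139.18/2,411.19 = 5.77%.
After the change, employed falls and unemployed rises by 66.53; labor force unchanged → E = 2,205.48, U = 205.71, labor force = 2,411.19 thousand.
New unemployment rate = 205.71 / 2,411.19 = 8.53%.
Change = 8.53% − 5.77% = +2.76 percentage points.

The unemployment rate changes by +2.76 percentage points.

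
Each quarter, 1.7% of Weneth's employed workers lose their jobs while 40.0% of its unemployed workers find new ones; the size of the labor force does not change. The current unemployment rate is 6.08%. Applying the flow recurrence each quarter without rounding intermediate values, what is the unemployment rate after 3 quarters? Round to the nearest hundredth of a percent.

With a fixed labor force, u_{t+1} = u_t + s·(1−u_t) − f·u_t = u_t·(1−s−f) + s.
Here 1−s−f = 0.583 and s = 0.017.
u_1 = 0.060800 × 0.583 + 0.017 = 0.052446.
u_2 = 0.052446 × 0.583 + 0.017 = 0.047576.
u_3 = 0.047576 × 0.583 + 0.017 = 0.044737.

Unemployment rate after three quarters ≈ 4.47%.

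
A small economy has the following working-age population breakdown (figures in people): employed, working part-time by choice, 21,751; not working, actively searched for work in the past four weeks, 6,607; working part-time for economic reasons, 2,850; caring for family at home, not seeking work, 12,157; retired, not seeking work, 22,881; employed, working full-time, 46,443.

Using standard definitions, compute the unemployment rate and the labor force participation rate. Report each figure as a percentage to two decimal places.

Unemployment rate ≈ 8.51%; labor force participation rate ≈ 68.91%.

Employed = 21,751 + 2,850 + 46,443 = 71,044 (anyone who worked, including part-time for economic reasons, counts as employed).
Unemployed = 6,607.
Labor force = 71,044 + 6,607 = 77,651.
Not in labor force = 12,157 + 22,881 = 35,038 (those not working and not actively searching are outside the labor force).
Civilian working-age population = 77,651 + 35,038 = 112,689.
Unemployment rate = 6,607 / 77,651 = 8.51%.
Labor force participation rate = 77,651 / 112,689 = 68.91%.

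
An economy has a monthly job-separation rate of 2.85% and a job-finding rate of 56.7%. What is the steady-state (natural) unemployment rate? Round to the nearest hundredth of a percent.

At steady state the flows balance: s·E = f·U, so U/(E+U) = s/(s+f).
u* = 2.85 / (2.85 + 56.7) = 2.85 / 59.55 = 4.79%.

Steady-state unemployment rate ≈ 4.79%.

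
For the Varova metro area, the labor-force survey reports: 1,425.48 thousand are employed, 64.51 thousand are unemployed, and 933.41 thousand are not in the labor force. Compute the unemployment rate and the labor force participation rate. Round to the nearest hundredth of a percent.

Labor force = employed + unemployed = 1,425.48 + 64.51 = 1,489.99 thousand.
Working-age population = 1,489.99 + 933.41 = 2,423.40 thousand.
Unemployment rate = 64.51 / 1,489.99 = 4.33%.
Labor force participation rate = 1,489.99 / 2,423.40 = 61.48%.

Unemployment rate ≈ 4.33%; labor force participation rate ≈ 61.48%.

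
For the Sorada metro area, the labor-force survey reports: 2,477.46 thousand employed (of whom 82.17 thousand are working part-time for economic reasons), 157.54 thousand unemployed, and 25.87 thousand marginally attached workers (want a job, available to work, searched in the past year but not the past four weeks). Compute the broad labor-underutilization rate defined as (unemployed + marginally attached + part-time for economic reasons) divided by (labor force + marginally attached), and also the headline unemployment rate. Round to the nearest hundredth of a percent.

Labor force = 2,477.46 + 157.54 = 2,635.00 thousand.
Numerator = 157.54 + 25.87 + 82.17 = 265.58 thousand.
Denominator = 2,635.00 + 25.87 = 2,660.87 thousand.
Broad rate = 265.58 / 2,660.87 = 9.98%.
Headline unemployment rate = 157.54 / 2,635.00 = 5.98%.

Broad underutilization rate ≈ 9.98%; headline unemployment rate ≈ 5.98%.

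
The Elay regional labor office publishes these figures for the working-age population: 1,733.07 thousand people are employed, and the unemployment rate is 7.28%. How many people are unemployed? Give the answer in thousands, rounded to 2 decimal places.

Let U be the number unemployed. The labor force is E + U, and U/(E+U) = 0.0728.
So U = 0.0728 × 1,733.07 / (1 − 0.0728) = 126.1675 / 0.9272 ≈ 136.07 thousand.

About 136.07 thousand are unemployed.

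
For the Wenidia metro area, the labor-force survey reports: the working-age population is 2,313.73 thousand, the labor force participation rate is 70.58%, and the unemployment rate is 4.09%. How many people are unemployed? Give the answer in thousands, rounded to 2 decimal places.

About 66.79 thousand are unemployed.

Labor force = 0.7058 × 2,313.73 = 1,633.03 thousand.
Unemployed = 0.0409 × 1,633.03 ≈ 66.79 thousand.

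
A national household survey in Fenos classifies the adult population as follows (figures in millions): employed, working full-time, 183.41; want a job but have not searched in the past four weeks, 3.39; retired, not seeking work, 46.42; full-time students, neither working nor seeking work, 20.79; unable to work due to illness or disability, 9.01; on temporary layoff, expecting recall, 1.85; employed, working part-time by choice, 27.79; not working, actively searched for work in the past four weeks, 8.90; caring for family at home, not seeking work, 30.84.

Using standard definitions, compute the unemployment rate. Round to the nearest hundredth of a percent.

Unemployment rate ≈ 4.84%.

Employed = 183.41 + 27.79 = 211.20 million.
Unemployed = 1.85 + 8.90 = 10.75 million (jobless and actively searching, or on temporary layoff).
Labor force = 211.20 + 10.75 = 221.95 million.
Unemployment rate = 10.75 / 221.95 = 4.84%.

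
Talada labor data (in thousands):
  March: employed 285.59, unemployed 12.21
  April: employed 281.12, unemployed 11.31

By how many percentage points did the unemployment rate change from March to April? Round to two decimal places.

March: labor force = 285.59 + 12.21 = 297.80; u = 12.21/297.80 = 4.10%.
April: labor force = 281.12 + 11.31 = 292.43; u = 11.31/292.43 = 3.87%.
Change = 3.87% − 4.10% = −0.23 pp.

The unemployment rate changed by −0.23 percentage points.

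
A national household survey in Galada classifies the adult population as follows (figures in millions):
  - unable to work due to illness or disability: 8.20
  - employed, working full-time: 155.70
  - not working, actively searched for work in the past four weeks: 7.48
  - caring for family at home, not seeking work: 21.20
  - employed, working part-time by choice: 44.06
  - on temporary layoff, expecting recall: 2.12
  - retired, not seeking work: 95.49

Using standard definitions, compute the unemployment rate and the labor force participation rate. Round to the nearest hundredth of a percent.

Employed = 155.70 + 44.06 = 199.76 million.
Unemployed = 7.48 + 2.12 = 9.60 million (jobless and actively searching, or on temporary layoff).
Labor force = 199.76 + 9.60 = 209.36 million.
Not in labor force = 8.20 + 21.20 + 95.49 = 124.89 million (those not working and not actively searching are outside the labor force).
Civilian working-age population = 209.36 + 124.89 = 334.25 million.
Unemployment rate = 9.60 / 209.36 = 4.59%.
Labor force participation rate = 209.36 / 334.25 = 62.64%.

Unemployment rate ≈ 4.59%; labor force participation rate ≈ 62.64%.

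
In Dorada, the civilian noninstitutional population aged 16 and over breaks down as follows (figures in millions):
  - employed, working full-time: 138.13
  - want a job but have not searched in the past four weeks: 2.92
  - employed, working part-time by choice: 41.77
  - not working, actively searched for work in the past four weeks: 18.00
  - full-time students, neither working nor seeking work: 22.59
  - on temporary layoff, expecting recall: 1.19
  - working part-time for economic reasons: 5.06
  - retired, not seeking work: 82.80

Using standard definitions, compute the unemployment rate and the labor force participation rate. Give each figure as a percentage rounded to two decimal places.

Unemployment rate ≈ 9.40%; labor force participation rate ≈ 65.34%.

Employed = 138.13 + 41.77 + 5.06 = 184.96 million (anyone who worked, including part-time for economic reasons, counts as employed).
Unemployed = 18.00 + 1.19 = 19.19 million (jobless and actively searching, or on temporary layoff).
Labor force = 184.96 + 19.19 = 204.15 million.
Not in labor force = 2.92 + 22.59 + 82.80 = 108.31 million (those not working and not actively searching are outside the labor force — including those who want a job but have given up searching).
Civilian working-age population = 204.15 + 108.31 = 312.46 million.
Unemployment rate = 19.19 / 204.15 = 9.40%.
Labor force participation rate = 204.15 / 312.46 = 65.34%.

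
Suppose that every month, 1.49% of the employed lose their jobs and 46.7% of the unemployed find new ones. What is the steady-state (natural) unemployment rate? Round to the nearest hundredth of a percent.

Steady-state unemployment rate ≈ 3.09%.

At steady state the flows balance: s·E = f·U, so U/(E+U) = s/(s+f).
u* = 1.49 / (1.49 + 46.7) = 1.49 / 48.19 = 3.09%.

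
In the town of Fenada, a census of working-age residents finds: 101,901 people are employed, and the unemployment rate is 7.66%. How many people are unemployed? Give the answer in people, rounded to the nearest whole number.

Let U be the number unemployed. The labor force is E + U, and U/(E+U) = 0.0766.
So U = 0.0766 × 101,901 / (1 − 0.0766) = 7805.62 / 0.9234 ≈ 8,453.

About 8,453 are unemployed.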